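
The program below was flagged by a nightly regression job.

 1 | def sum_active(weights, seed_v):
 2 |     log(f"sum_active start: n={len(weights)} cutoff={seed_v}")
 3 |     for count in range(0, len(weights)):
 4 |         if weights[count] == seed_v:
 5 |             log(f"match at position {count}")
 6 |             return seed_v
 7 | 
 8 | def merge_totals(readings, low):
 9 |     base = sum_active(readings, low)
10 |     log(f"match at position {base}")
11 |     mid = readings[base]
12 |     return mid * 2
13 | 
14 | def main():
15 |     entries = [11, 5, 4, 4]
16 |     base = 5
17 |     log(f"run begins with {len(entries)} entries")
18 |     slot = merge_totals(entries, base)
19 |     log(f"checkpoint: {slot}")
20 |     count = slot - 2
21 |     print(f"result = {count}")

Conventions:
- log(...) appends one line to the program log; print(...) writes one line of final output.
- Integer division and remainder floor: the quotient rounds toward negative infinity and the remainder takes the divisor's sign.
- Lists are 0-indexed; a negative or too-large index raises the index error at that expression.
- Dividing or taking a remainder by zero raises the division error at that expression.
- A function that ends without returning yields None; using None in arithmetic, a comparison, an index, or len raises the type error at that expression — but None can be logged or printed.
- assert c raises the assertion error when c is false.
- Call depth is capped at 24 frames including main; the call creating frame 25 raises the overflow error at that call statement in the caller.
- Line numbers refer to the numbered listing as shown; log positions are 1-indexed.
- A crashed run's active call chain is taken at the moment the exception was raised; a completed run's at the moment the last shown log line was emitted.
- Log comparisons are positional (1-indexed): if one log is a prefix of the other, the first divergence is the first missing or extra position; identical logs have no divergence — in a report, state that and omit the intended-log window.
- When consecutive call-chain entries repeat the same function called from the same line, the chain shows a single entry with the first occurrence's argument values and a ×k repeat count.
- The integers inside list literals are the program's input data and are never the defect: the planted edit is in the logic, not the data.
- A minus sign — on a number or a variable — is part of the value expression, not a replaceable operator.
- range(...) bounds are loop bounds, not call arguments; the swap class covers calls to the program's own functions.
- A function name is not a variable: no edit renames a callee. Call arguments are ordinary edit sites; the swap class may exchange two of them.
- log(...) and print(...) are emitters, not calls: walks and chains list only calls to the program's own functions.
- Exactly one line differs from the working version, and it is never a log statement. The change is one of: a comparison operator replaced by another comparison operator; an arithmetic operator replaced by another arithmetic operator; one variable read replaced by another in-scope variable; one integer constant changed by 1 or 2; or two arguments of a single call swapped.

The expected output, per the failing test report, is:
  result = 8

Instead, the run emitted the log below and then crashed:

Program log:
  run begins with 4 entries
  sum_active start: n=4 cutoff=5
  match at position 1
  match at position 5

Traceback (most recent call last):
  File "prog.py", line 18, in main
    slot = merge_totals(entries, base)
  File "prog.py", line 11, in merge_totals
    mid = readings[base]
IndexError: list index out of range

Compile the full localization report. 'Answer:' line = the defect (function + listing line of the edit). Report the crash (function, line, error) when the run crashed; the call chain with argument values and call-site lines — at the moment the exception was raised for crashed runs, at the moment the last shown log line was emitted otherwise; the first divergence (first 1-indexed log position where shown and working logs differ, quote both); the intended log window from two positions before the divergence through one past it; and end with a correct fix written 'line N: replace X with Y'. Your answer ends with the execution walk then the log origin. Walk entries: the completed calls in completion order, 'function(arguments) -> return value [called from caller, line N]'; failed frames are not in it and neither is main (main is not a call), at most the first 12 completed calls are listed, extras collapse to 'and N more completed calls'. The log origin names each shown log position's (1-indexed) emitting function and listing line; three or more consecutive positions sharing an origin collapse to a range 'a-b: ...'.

Answer: the defect is in sum_active at line 6.
Key observation: Everything matches until log position 4, which reads 'match at position 5' in place of 'match at position 1'.
Crash: merge_totals, line 11, IndexError.
Call chain: main -> merge_totals([11, 5, 4, 4], 5) (called at line 18).
First divergence: position 4 — shown 'match at position 5', intended 'match at position 1'.
Intended log window:
  2: sum_active start: n=4 cutoff=5
  3: match at position 1
  4: match at position 1
  5: checkpoint: 10
Execution walk:
  sum_active([11, 5, 4, 4], 5) -> 5  [called from merge_totals, line 9]
Log line origins:
  1 — main, line 17
  2 — sum_active, line 2
  3 — sum_active, line 5
  4 — merge_totals, line 10
A correct fix: line 6: replace `seed_v` with `count`.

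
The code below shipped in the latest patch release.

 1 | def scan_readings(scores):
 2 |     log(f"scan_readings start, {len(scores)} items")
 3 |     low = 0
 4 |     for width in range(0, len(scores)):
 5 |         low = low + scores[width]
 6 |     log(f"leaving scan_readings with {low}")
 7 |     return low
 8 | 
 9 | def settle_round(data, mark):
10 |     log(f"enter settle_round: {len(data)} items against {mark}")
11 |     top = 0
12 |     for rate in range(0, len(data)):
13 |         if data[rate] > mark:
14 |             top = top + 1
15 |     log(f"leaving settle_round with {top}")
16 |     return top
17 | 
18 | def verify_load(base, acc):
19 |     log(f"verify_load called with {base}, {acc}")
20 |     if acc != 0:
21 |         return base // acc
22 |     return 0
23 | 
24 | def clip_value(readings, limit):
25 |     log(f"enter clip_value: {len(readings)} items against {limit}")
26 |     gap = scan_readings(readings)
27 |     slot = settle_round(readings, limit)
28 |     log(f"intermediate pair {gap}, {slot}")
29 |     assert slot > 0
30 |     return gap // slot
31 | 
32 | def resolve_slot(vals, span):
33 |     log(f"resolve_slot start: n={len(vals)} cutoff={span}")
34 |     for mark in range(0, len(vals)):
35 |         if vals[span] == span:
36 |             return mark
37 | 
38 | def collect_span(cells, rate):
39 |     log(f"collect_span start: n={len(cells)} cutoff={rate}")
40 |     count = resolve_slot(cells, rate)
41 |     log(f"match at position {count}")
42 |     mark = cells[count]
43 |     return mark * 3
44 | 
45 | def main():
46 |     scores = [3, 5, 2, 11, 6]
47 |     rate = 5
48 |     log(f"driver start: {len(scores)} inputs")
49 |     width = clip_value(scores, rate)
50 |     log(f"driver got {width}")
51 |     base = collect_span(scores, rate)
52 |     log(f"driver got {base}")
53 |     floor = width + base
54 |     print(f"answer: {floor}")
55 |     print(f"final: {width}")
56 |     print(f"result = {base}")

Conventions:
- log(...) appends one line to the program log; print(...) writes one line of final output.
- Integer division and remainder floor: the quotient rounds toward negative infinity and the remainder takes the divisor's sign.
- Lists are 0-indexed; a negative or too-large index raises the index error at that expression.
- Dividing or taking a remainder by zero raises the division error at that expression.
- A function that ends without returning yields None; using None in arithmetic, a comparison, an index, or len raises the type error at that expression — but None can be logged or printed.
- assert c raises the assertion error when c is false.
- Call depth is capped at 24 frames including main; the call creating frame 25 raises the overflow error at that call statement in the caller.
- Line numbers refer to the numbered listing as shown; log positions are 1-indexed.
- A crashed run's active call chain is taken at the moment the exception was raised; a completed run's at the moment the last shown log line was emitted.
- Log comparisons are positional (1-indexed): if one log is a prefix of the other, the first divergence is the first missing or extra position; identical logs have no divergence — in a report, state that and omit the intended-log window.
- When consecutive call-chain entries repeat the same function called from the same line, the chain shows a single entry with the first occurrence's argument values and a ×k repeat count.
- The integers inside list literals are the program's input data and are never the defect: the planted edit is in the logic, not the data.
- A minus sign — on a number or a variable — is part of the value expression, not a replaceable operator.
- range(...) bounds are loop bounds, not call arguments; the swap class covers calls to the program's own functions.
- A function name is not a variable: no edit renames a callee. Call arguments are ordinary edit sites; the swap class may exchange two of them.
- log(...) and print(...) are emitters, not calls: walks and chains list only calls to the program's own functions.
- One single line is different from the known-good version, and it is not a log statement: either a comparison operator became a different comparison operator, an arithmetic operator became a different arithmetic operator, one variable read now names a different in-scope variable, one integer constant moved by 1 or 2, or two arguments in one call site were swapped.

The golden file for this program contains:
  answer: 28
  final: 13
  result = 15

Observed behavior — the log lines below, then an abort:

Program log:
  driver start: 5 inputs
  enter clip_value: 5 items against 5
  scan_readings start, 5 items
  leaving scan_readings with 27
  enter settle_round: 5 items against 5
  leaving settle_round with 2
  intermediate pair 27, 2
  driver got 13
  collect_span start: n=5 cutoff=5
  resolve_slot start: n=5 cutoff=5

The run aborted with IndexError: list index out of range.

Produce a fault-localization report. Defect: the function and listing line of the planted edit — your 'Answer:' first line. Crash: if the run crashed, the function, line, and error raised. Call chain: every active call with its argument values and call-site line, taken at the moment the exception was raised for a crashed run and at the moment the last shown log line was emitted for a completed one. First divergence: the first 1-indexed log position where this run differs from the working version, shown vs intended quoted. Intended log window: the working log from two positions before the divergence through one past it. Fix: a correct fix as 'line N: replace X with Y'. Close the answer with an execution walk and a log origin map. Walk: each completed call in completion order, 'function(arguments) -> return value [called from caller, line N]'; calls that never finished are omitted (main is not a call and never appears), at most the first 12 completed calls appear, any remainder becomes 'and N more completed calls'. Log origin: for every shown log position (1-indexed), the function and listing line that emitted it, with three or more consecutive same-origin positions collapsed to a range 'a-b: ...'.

Answer: the defect is in resolve_slot at line 35.
Key fact: The faulty run's log stops after 10 lines; the working version's next line would be 'match at position 1'.
Crash: resolve_slot, line 35, IndexError.
Call chain: main -> collect_span([3, 5, 2, 11, 6], 5) (called at line 51) -> resolve_slot([3, 5, 2, 11, 6], 5) (called at line 40).
First divergence: position 11; the shown log stops at 10 lines while the working version next logs 'match at position 1'.
Intended log window:
  9: collect_span start: n=5 cutoff=5
  10: resolve_slot start: n=5 cutoff=5
  11: match at position 1
  12: driver got 15
Execution walk:
  scan_readings([3, 5, 2, 11, 6]) -> 27  [called from clip_value, line 26]
  settle_round([3, 5, 2, 11, 6], 5) -> 2  [called from clip_value, line 27]
  clip_value([3, 5, 2, 11, 6], 5) -> 13  [called from main, line 49]
Log line origins:
  1: emitted by main (line 48)
  2: emitted by clip_value (line 25)
  3: emitted by scan_readings (line 2)
  4: emitted by scan_readings (line 6)
  5: emitted by settle_round (line 10)
  6: emitted by settle_round (line 15)
  7: emitted by clip_value (line 28)
  8: emitted by main (line 50)
  9: emitted by collect_span (line 39)
  10: emitted by resolve_slot (line 33)
A correct fix: line 35: replace `vals[span]` with `vals[mark]`.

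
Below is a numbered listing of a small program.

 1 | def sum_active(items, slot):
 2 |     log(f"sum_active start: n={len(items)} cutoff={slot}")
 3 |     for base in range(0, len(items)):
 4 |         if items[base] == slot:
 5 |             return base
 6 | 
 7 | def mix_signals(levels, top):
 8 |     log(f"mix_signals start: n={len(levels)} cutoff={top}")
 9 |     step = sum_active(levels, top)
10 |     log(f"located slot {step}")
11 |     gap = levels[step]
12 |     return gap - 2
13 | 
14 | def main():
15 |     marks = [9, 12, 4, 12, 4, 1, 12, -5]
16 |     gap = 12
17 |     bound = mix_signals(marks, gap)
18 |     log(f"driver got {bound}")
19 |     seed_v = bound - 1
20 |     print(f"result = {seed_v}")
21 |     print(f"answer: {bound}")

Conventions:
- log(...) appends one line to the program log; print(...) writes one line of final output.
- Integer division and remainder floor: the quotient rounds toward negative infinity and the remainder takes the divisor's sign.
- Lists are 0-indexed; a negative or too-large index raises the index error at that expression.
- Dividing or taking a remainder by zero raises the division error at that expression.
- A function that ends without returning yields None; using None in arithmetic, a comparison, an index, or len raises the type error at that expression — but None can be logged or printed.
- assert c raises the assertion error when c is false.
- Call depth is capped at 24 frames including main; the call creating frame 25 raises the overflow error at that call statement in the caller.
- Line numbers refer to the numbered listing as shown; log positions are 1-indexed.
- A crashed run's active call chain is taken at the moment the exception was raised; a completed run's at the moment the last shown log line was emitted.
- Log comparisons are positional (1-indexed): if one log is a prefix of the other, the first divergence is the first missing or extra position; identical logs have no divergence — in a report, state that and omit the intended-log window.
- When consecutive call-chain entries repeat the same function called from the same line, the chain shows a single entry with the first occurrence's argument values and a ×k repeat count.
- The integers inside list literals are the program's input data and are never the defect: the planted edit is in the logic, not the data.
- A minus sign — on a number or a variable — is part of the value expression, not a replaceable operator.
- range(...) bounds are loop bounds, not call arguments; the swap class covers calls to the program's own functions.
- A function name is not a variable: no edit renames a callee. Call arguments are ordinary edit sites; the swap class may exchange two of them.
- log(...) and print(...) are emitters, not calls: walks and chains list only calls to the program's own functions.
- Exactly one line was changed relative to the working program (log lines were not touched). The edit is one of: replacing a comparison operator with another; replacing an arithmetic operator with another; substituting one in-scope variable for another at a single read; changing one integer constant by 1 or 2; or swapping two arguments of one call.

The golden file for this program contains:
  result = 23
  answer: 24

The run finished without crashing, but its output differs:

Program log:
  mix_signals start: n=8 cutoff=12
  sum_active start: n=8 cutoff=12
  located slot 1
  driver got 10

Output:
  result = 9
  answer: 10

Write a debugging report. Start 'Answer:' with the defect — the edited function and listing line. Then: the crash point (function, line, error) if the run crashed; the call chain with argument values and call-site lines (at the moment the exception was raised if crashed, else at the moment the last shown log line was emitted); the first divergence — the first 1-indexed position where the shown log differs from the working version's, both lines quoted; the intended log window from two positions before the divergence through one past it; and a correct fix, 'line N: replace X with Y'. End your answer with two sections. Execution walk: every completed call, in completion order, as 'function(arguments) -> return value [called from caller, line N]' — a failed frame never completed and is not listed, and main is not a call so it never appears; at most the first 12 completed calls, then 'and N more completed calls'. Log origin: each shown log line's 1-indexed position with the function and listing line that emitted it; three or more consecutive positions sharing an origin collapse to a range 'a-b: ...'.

Answer: the defect is in mix_signals at line 12.
The tell: At log position 4 the runs split — shown 'driver got 10', but the working version logs 'driver got 24'.
Call chain: main.
First divergence: position 4 — the shown line 'driver got 10' should read 'driver got 24'.
Intended log window:
  2: sum_active start: n=8 cutoff=12
  3: located slot 1
  4: driver got 24
Execution walk:
  sum_active([9, 12, 4, 12, 4, 1, 12, -5], 12) -> 1  [called from mix_signals, line 9]
  mix_signals([9, 12, 4, 12, 4, 1, 12, -5], 12) -> 10  [called from main, line 17]
Origin of each log line:
  1 — mix_signals, line 8
  2 — sum_active, line 2
  3 — mix_signals, line 10
  4 — main, line 18
A correct fix: line 12: replace `-` with `*`.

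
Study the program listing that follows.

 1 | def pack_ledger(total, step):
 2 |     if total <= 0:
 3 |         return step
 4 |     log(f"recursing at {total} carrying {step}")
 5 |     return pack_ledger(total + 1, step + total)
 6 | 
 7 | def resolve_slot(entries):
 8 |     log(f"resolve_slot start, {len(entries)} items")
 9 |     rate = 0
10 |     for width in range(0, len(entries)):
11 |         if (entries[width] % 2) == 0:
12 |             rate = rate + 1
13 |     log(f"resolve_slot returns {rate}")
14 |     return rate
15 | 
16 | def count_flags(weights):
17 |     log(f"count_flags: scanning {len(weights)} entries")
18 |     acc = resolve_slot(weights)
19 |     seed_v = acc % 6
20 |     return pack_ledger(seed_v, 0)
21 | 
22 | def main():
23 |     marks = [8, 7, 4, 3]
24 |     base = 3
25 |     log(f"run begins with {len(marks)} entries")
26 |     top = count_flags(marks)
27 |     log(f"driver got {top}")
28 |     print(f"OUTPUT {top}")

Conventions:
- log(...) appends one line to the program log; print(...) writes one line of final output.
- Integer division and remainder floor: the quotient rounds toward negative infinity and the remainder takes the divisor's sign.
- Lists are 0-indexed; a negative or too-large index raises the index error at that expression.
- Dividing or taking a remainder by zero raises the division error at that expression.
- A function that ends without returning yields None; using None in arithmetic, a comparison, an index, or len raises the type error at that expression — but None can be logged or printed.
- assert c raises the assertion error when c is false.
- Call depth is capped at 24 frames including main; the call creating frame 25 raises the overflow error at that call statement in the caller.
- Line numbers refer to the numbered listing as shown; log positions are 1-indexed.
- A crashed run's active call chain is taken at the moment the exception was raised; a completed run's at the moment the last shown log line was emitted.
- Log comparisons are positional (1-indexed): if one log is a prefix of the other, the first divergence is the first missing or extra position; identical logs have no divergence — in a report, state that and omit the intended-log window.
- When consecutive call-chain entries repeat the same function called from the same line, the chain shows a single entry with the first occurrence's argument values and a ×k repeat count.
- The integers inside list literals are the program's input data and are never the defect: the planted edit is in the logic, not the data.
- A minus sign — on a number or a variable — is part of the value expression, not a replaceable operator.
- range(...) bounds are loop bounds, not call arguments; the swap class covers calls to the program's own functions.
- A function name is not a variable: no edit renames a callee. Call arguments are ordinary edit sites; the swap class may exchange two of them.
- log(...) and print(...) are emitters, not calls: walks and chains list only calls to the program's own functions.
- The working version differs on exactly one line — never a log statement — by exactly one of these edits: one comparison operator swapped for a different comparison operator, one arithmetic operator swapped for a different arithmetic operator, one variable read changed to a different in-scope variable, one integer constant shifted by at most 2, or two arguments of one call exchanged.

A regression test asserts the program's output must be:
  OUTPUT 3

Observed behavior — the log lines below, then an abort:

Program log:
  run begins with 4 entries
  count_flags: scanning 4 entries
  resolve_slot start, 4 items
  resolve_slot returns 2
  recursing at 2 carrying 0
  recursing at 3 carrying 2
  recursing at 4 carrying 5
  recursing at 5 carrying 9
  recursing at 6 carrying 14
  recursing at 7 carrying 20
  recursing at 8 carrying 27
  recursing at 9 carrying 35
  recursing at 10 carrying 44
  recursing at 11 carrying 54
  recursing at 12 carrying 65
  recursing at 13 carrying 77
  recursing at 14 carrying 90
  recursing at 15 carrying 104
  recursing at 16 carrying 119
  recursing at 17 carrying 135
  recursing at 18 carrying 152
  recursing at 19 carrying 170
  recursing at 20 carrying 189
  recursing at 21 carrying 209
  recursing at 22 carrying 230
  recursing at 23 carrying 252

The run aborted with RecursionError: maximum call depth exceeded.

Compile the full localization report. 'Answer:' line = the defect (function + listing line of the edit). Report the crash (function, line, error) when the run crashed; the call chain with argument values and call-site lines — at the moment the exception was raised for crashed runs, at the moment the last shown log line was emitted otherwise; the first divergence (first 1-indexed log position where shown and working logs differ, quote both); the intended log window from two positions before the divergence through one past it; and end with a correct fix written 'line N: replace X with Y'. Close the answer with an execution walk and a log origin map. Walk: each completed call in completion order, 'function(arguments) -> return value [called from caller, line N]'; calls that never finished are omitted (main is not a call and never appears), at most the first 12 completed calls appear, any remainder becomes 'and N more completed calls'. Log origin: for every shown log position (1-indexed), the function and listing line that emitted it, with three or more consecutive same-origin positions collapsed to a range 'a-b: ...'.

Answer: the defect is in pack_ledger at line 5.
Core observation: At log position 6 the runs split — shown 'recursing at 3 carrying 2', but the working version logs 'recursing at 1 carrying 2'.
Crash: pack_ledger, line 5, RecursionError.
Call chain: main -> count_flags([8, 7, 4, 3]) (called at line 26) -> pack_ledger(2, 0) (called at line 20) -> pack_ledger(3, 2) (called at line 5) ×21.
First divergence: at position 6 the run shows 'recursing at 3 carrying 2' where the working version logs 'recursing at 1 carrying 2'.
Intended log window:
  4: resolve_slot returns 2
  5: recursing at 2 carrying 0
  6: recursing at 1 carrying 2
  7: driver got 3
Execution walk:
  resolve_slot([8, 7, 4, 3]) -> 2  [called from count_flags, line 18]
Log line origins:
  1: emitted by main (line 25)
  2: emitted by count_flags (line 17)
  3: emitted by resolve_slot (line 8)
  4: emitted by resolve_slot (line 13)
  5-26: emitted by pack_ledger (line 4)
A correct fix: line 5: replace `total + 1` with `total - 1`.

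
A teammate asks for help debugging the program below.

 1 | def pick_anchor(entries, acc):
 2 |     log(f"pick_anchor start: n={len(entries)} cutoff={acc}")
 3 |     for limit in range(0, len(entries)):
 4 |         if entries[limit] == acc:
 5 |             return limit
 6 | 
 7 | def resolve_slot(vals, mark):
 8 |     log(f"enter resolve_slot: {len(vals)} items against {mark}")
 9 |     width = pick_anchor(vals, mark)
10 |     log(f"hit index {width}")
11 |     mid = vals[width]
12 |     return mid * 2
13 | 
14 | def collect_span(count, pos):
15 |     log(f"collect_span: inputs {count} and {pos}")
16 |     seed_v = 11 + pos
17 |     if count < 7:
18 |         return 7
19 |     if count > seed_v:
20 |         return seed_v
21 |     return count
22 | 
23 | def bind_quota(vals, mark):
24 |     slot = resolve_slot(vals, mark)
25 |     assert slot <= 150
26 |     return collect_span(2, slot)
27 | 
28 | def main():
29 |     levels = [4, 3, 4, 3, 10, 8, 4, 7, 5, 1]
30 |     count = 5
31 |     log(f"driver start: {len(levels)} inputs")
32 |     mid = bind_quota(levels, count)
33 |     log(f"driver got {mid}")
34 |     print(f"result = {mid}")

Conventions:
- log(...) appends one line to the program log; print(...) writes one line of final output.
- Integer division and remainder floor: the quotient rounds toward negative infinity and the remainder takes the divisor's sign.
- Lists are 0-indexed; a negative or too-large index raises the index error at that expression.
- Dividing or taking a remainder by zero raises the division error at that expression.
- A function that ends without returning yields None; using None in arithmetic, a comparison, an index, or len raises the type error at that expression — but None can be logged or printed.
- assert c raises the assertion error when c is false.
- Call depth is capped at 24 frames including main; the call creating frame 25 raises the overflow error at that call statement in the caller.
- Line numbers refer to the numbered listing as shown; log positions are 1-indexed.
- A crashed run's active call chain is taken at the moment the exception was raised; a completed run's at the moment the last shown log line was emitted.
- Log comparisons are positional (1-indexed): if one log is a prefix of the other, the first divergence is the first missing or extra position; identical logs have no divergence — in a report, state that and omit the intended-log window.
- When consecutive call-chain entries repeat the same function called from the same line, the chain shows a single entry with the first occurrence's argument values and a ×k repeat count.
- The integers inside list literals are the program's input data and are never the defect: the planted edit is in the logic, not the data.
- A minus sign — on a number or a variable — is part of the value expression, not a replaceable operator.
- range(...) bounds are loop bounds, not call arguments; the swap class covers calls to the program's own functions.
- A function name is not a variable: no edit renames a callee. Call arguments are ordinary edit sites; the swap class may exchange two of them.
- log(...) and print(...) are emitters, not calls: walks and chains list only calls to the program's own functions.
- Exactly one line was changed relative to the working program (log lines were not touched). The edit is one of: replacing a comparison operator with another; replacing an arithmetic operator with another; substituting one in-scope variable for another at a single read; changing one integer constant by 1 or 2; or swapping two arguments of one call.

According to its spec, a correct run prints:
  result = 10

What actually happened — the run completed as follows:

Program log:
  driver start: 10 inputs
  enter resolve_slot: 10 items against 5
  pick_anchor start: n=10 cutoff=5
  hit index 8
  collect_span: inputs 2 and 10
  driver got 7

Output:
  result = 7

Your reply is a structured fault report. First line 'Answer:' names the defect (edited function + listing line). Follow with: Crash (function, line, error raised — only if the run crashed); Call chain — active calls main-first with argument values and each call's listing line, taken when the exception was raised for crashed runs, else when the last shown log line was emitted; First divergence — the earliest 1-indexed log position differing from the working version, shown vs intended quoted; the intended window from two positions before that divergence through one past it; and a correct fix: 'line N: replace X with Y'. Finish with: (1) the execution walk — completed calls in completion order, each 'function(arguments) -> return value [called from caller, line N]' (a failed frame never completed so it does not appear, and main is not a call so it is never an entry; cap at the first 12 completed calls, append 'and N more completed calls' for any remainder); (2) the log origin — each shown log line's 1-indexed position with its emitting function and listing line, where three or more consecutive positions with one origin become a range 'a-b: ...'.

Answer: the defect is in bind_quota at line 26.
Key observation: At log position 5 the runs split — shown 'collect_span: inputs 2 and 10', but the working version logs 'collect_span: inputs 10 and 2'.
Call chain: main.
First divergence: position 5 — shown 'collect_span: inputs 2 and 10', intended 'collect_span: inputs 10 and 2'.
Intended log window:
  3: pick_anchor start: n=10 cutoff=5
  4: hit index 8
  5: collect_span: inputs 10 and 2
  6: driver got 10
Execution walk:
  pick_anchor([4, 3, 4, 3, 10, 8, 4, 7, 5, 1], 5) -> 8  [called from resolve_slot, line 9]
  resolve_slot([4, 3, 4, 3, 10, 8, 4, 7, 5, 1], 5) -> 10  [called from bind_quota, line 24]
  collect_span(2, 10) -> 7  [called from bind_quota, line 26]
  bind_quota([4, 3, 4, 3, 10, 8, 4, 7, 5, 1], 5) -> 7  [called from main, line 32]
Log origins:
  1: from main, line 31
  2: from resolve_slot, line 8
  3: from pick_anchor, line 2
  4: from resolve_slot, line 10
  5: from collect_span, line 15
  6: from main, line 33
A correct fix: line 26: replace `collect_span(2, slot)` with `collect_span(slot, 2)`.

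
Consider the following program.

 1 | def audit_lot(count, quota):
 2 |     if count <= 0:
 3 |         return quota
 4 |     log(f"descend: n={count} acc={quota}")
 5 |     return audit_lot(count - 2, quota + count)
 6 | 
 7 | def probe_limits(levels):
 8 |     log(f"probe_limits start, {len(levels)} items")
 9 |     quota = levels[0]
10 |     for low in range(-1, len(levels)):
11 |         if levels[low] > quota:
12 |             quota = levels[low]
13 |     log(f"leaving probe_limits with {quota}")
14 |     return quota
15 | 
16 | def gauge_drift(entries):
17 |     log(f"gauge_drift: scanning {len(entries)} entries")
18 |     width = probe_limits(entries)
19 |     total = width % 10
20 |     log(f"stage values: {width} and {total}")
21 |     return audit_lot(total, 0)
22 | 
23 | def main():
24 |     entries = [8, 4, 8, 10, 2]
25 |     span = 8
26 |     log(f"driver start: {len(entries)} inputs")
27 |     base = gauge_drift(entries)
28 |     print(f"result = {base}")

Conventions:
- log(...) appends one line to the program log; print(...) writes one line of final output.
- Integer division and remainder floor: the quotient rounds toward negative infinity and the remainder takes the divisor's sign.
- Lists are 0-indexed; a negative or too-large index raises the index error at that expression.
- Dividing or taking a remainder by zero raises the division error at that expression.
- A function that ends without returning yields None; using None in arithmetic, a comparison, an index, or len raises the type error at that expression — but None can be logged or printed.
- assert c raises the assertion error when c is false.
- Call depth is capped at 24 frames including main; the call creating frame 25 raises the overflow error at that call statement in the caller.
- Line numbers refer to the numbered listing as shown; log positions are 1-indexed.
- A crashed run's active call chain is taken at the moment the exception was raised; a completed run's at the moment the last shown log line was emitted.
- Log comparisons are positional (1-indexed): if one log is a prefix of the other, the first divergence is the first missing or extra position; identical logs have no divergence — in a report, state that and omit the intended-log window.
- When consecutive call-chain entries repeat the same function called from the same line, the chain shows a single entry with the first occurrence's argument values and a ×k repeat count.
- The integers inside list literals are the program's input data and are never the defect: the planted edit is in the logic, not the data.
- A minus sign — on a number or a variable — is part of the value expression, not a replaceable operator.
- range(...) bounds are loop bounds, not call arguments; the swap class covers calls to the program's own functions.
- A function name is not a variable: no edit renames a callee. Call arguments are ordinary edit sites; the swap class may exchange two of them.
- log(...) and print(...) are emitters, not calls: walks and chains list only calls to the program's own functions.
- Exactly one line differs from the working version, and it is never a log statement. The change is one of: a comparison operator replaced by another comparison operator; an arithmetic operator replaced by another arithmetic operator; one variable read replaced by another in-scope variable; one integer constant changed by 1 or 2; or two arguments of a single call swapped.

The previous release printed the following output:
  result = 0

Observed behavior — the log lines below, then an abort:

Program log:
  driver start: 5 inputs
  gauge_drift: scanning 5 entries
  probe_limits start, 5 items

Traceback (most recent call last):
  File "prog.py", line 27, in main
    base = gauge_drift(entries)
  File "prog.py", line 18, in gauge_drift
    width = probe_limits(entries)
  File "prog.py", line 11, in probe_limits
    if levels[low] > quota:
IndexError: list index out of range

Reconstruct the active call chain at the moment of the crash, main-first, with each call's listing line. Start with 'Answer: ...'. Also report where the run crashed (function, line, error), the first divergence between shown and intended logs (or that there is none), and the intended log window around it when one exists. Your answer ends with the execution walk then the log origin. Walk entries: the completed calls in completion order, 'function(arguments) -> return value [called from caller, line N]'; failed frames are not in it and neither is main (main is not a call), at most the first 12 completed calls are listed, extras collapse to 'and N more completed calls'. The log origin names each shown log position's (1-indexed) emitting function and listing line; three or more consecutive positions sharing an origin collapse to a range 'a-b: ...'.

Answer: main -> gauge_drift (called at line 27) -> probe_limits (called at line 18).
The tell: The shown log is a 3-line prefix of the intended one, whose next entry is 'leaving probe_limits with 10'.
Crash: probe_limits, line 11, IndexError.
First divergence: position 4 (shown log ended at 3 lines; the working version continues: 'leaving probe_limits with 10').
Intended log window:
  2: gauge_drift: scanning 5 entries
  3: probe_limits start, 5 items
  4: leaving probe_limits with 10
  5: stage values: 10 and 0
Execution walk:
  (no call completed)
Log origin:
  1: logged in main at line 26
  2: logged in gauge_drift at line 17
  3: logged in probe_limits at line 8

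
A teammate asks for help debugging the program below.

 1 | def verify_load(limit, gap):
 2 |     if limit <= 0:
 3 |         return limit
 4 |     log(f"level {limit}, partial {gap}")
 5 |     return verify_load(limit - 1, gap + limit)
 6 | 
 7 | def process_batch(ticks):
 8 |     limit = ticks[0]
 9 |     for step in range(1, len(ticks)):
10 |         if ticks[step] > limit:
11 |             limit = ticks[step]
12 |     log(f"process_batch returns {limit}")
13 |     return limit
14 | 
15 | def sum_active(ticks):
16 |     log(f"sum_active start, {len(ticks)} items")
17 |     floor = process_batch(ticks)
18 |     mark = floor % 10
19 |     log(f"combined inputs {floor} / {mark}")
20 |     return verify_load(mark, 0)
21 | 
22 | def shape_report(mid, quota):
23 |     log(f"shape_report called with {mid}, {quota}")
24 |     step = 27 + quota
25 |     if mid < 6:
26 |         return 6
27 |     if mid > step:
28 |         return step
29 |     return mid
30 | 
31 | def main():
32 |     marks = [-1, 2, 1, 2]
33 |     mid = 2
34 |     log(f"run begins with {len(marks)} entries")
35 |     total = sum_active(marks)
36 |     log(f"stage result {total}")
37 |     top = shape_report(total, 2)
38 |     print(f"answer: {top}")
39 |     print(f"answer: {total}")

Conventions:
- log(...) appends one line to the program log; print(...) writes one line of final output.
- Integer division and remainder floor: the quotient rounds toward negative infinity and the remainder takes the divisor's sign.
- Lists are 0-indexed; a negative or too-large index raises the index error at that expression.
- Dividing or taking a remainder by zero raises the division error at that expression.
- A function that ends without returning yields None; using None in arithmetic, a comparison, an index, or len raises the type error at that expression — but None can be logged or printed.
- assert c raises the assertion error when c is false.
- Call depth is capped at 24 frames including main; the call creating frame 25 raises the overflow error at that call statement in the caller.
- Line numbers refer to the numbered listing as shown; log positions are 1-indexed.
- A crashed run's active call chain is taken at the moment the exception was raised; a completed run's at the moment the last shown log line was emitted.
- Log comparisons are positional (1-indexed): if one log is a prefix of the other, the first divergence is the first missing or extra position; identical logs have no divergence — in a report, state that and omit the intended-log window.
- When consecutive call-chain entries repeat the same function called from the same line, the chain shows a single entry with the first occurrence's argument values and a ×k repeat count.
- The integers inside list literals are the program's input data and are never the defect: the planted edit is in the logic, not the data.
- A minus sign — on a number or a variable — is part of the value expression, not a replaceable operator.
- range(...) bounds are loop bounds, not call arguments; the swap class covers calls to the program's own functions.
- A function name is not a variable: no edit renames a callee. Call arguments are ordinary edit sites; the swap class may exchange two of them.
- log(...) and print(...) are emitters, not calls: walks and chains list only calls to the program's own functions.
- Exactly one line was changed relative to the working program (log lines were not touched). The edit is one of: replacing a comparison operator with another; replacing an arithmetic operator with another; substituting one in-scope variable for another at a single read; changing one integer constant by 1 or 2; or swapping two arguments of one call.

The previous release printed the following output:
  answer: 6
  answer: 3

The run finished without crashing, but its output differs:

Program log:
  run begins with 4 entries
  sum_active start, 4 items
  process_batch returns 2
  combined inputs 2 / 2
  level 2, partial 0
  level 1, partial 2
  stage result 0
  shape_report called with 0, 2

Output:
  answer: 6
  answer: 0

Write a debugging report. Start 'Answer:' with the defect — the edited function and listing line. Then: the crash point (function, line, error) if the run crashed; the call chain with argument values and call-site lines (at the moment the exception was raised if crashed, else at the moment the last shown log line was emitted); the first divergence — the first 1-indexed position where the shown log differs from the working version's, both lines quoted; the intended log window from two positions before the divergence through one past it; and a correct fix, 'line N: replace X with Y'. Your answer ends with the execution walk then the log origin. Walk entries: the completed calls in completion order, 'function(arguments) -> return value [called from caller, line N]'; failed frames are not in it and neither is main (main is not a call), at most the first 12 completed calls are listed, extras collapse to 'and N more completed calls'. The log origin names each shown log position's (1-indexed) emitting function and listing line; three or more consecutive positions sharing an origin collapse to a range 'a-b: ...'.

Answer: the defect is in verify_load at line 3.
Key fact: Log line 7 is where behavior first shows: 'stage result 0' appears instead of 'stage result 3'.
Call chain: main -> shape_report(0, 2) (called at line 37).
First divergence: position 7; shown 'stage result 0' vs intended 'stage result 3'.
Intended log window:
  5: level 2, partial 0
  6: level 1, partial 2
  7: stage result 3
  8: shape_report called with 3, 2
Execution walk:
  process_batch([-1, 2, 1, 2]) -> 2  [called from sum_active, line 17]
  verify_load(0, 3) -> 0  [called from verify_load, line 5]
  verify_load(1, 2) -> 0  [called from verify_load, line 5]
  verify_load(2, 0) -> 0  [called from sum_active, line 20]
  sum_active([-1, 2, 1, 2]) -> 0  [called from main, line 35]
  shape_report(0, 2) -> 6  [called from main, line 37]
Origin of each log line:
  1 — main, line 34
  2 — sum_active, line 16
  3 — process_batch, line 12
  4 — sum_active, line 19
  5 — verify_load, line 4
  6 — verify_load, line 4
  7 — main, line 36
  8 — shape_report, line 23
A correct fix: line 3: replace `limit` with `gap`.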